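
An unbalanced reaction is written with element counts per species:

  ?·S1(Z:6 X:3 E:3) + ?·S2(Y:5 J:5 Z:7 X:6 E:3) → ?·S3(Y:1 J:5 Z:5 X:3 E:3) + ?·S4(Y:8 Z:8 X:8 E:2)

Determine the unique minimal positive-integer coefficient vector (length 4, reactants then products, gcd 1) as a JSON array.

Y: 2·0+6·5 = 30 | 6·1+3·8 = 30
J: 2·0+6·5 = 30 | 6·5+3·0 = 30
Z: 2·6+6·7 = 54 | 6·5+3·8 = 54
X: 2·3+6·6 = 42 | 6·3+3·8 = 42
E: 2·3+6·3 = 24 | 6·3+3·2 = 24
gcd(2,6,6,3) = 1

Coefficients: [2, 6, 6, 3]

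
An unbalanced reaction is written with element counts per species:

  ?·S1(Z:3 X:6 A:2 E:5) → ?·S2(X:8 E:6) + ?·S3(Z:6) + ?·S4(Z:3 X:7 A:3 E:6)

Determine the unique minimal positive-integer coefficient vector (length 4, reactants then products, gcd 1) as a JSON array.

Coefficients: [6, 1, 1, 4]

Z: 6·3 = 18 | 1·0+1·6+4·3 = 18
X: 6·6 = 36 | 1·8+1·0+4·7 = 36
A: 6·2 = 12 | 1·0+1·0+4·3 = 12
E: 6·5 = 30 | 1·6+1·0+4·6 = 30
gcd(6,1,1,4) = 1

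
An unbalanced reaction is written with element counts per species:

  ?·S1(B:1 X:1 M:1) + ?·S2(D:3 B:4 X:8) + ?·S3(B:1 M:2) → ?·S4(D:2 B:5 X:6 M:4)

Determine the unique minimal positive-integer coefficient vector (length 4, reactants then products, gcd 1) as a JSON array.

Coefficients: [2, 2, 5, 3]

D: 2·0+2·3+5·0 = 6 | 3·2 = 6
B: 2·1+2·4+5·1 = 15 | 3·5 = 15
X: 2·1+2·8+5·0 = 18 | 3·6 = 18
M: 2·1+2·0+5·2 = 12 | 3·4 = 12
gcd(2,2,5,3) = 1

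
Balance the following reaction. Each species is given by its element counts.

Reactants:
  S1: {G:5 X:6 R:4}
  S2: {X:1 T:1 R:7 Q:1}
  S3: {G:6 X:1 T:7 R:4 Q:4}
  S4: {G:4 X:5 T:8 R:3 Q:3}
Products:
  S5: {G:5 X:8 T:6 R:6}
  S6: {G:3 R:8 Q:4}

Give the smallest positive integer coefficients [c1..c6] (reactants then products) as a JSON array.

G: 5·5+6·0+2·6+2·4 = 45 | 6·5+5·3 = 45
X: 5·6+6·1+2·1+2·5 = 48 | 6·8+5·0 = 48
T: 5·0+6·1+2·7+2·8 = 36 | 6·6+5·0 = 36
R: 5·4+6·7+2·4+2·3 = 76 | 6·6+5·8 = 76
Q: 5·0+6·1+2·4+2·3 = 20 | 6·0+5·4 = 20
gcd(5,6,2,2,6,5) = 1

Coefficients: [5, 6, 2, 2, 6, 5]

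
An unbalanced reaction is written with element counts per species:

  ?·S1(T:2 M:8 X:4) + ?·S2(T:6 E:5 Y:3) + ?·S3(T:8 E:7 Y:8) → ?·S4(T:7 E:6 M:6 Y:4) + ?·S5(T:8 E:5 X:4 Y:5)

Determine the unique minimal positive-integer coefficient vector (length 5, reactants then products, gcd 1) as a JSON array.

T: 3·2+5·6+2·8 = 52 | 4·7+3·8 = 52
E: 3·0+5·5+2·7 = 39 | 4·6+3·5 = 39
M: 3·8+5·0+2·0 = 24 | 4·6+3·0 = 24
X: 3·4+5·0+2·0 = 12 | 4·0+3·4 = 12
Y: 3·0+5·3+2·8 = 31 | 4·4+3·5 = 31
gcd(3,5,2,4,3) = 1

Coefficients: [3, 5, 2, 4, 3]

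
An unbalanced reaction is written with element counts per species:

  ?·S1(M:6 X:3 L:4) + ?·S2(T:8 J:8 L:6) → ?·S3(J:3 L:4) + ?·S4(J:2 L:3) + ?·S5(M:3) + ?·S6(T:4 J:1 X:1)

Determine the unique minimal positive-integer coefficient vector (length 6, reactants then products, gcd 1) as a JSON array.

Coefficients: [2, 3, 2, 6, 4, 6]

M: 2·6+3·0 = 12 | 2·0+6·0+4·3+6·0 = 12
T: 2·0+3·8 = 24 | 2·0+6·0+4·0+6·4 = 24
J: 2·0+3·8 = 24 | 2·3+6·2+4·0+6·1 = 24
X: 2·3+3·0 = 6 | 2·0+6·0+4·0+6·1 = 6
L: 2·4+3·6 = 26 | 2·4+6·3+4·0+6·0 = 26
gcd(2,3,2,6,4,6) = 1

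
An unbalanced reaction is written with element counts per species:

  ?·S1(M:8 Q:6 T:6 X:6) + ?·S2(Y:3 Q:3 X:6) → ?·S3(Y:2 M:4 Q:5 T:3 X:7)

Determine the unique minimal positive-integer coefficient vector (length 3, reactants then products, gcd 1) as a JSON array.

Coefficients: [3, 4, 6]

Y: 3·0+4·3 = 12 | 6·2 = 12
M: 3·8+4·0 = 24 | 6·4 = 24
Q: 3·6+4·3 = 30 | 6·5 = 30
T: 3·6+4·0 = 18 | 6·3 = 18
X: 3·6+4·6 = 42 | 6·7 = 42
gcd(3,4,6) = 1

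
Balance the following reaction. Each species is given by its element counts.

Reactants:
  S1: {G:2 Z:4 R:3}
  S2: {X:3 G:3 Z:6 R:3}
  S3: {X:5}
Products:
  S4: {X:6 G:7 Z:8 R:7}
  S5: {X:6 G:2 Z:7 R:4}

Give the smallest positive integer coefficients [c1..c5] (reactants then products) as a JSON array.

Coefficients: [4, 1, 3, 1, 2]

X: 4·0+1·3+3·5 = 18 | 1·6+2·6 = 18
G: 4·2+1·3+3·0 = 11 | 1·7+2·2 = 11
Z: 4·4+1·6+3·0 = 22 | 1·8+2·7 = 22
R: 4·3+1·3+3·0 = 15 | 1·7+2·4 = 15
gcd(4,1,3,1,2) = 1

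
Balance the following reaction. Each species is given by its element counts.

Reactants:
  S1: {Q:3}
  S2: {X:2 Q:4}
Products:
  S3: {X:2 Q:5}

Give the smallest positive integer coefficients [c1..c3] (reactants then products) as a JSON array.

X: 1·0+3·2 = 6 | 3·2 = 6
Q: 1·3+3·4 = 15 | 3·5 = 15
gcd(1,3,3) = 1

Coefficients: [1, 3, 3]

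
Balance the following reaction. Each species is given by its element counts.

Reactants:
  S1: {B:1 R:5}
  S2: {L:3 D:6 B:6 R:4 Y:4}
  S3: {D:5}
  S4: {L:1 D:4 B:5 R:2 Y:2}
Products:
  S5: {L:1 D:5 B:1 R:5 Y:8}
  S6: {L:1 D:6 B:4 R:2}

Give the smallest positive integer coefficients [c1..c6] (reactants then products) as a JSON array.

Coefficients: [1, 1, 3, 2, 1, 4]

L: 1·0+1·3+3·0+2·1 = 5 | 1·1+4·1 = 5
D: 1·0+1·6+3·5+2·4 = 29 | 1·5+4·6 = 29
B: 1·1+1·6+3·0+2·5 = 17 | 1·1+4·4 = 17
R: 1·5+1·4+3·0+2·2 = 13 | 1·5+4·2 = 13
Y: 1·0+1·4+3·0+2·2 = 8 | 1·8+4·0 = 8
gcd(1,1,3,2,1,4) = 1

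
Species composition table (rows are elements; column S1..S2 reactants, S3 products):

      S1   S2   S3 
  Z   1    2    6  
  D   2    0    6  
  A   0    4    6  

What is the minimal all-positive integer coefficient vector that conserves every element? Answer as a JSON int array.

Coefficients: [6, 3, 2]

Z: 6·1+3·2 = 12 | 2·6 = 12
D: 6·2+3·0 = 12 | 2·6 = 12
A: 6·0+3·4 = 12 | 2·6 = 12
gcd(6,3,2) = 1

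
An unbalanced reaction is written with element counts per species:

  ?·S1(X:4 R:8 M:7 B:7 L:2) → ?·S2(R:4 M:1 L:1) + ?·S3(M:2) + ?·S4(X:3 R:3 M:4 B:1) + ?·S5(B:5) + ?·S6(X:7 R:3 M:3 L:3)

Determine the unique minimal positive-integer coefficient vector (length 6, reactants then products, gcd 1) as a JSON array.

Coefficients: [4, 5, 4, 3, 5, 1]

X: 4·4 = 16 | 5·0+4·0+3·3+5·0+1·7 = 16
R: 4·8 = 32 | 5·4+4·0+3·3+5·0+1·3 = 32
M: 4·7 = 28 | 5·1+4·2+3·4+5·0+1·3 = 28
B: 4·7 = 28 | 5·0+4·0+3·1+5·5+1·0 = 28
L: 4·2 = 8 | 5·1+4·0+3·0+5·0+1·3 = 8
gcd(4,5,4,3,5,1) = 1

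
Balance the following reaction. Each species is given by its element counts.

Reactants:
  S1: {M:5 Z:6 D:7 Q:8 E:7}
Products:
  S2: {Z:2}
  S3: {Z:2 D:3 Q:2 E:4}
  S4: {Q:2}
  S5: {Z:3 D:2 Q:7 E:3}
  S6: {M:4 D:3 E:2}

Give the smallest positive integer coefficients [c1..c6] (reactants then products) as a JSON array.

Coefficients: [4, 6, 3, 6, 2, 5]

M: 4·5 = 20 | 6·0+3·0+6·0+2·0+5·4 = 20
Z: 4·6 = 24 | 6·2+3·2+6·0+2·3+5·0 = 24
D: 4·7 = 28 | 6·0+3·3+6·0+2·2+5·3 = 28
Q: 4·8 = 32 | 6·0+3·2+6·2+2·7+5·0 = 32
E: 4·7 = 28 | 6·0+3·4+6·0+2·3+5·2 = 28
gcd(4,6,3,6,2,5) = 1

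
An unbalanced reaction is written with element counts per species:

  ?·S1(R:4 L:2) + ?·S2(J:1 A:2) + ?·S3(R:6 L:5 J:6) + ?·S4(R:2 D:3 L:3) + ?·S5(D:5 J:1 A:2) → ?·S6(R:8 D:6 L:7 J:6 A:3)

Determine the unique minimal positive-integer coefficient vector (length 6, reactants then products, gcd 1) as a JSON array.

Coefficients: [2, 3, 3, 3, 3, 4]

R: 2·4+3·0+3·6+3·2+3·0 = 32 | 4·8 = 32
D: 2·0+3·0+3·0+3·3+3·5 = 24 | 4·6 = 24
L: 2·2+3·0+3·5+3·3+3·0 = 28 | 4·7 = 28
J: 2·0+3·1+3·6+3·0+3·1 = 24 | 4·6 = 24
A: 2·0+3·2+3·0+3·0+3·2 = 12 | 4·3 = 12
gcd(2,3,3,3,3,4) = 1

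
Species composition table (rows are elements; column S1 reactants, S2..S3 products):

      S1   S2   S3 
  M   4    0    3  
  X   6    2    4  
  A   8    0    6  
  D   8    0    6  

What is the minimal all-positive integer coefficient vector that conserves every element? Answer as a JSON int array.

M: 3·4 = 12 | 1·0+4·3 = 12
X: 3·6 = 18 | 1·2+4·4 = 18
A: 3·8 = 24 | 1·0+4·6 = 24
D: 3·8 = 24 | 1·0+4·6 = 24
gcd(3,1,4) = 1

Coefficients: [3, 1, 4]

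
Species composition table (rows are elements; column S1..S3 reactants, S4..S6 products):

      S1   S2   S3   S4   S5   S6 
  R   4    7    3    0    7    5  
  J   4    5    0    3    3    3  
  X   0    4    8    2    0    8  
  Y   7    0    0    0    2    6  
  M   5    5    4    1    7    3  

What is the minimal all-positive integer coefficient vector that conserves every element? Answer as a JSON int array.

R: 4·4+4·7+2·3 = 50 | 4·0+5·7+3·5 = 50
J: 4·4+4·5+2·0 = 36 | 4·3+5·3+3·3 = 36
X: 4·0+4·4+2·8 = 32 | 4·2+5·0+3·8 = 32
Y: 4·7+4·0+2·0 = 28 | 4·0+5·2+3·6 = 28
M: 4·5+4·5+2·4 = 48 | 4·1+5·7+3·3 = 48
gcd(4,4,2,4,5,3) = 1

Coefficients: [4, 4, 2, 4, 5, 3]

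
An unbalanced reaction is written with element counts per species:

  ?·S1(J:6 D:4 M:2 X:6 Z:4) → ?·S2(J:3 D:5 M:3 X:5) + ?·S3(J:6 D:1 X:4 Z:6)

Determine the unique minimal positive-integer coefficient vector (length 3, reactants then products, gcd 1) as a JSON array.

J: 3·6 = 18 | 2·3+2·6 = 18
D: 3·4 = 12 | 2·5+2·1 = 12
M: 3·2 = 6 | 2·3+2·0 = 6
X: 3·6 = 18 | 2·5+2·4 = 18
Z: 3·4 = 12 | 2·0+2·6 = 12
gcd(3,2,2) = 1

Coefficients: [3, 2, 2]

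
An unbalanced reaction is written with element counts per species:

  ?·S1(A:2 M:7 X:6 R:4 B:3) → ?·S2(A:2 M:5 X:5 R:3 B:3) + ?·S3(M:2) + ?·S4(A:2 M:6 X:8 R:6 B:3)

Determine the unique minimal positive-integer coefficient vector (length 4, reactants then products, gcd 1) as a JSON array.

Coefficients: [6, 4, 5, 2]

A: 6·2 = 12 | 4·2+5·0+2·2 = 12
M: 6·7 = 42 | 4·5+5·2+2·6 = 42
X: 6·6 = 36 | 4·5+5·0+2·8 = 36
R: 6·4 = 24 | 4·3+5·0+2·6 = 24
B: 6·3 = 18 | 4·3+5·0+2·3 = 18
gcd(6,4,5,2) = 1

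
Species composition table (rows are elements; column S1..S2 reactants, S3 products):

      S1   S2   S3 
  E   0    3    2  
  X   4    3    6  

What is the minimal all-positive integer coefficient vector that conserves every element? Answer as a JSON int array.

E: 3·0+2·3 = 6 | 3·2 = 6
X: 3·4+2·3 = 18 | 3·6 = 18
gcd(3,2,3) = 1

Coefficients: [3, 2, 3]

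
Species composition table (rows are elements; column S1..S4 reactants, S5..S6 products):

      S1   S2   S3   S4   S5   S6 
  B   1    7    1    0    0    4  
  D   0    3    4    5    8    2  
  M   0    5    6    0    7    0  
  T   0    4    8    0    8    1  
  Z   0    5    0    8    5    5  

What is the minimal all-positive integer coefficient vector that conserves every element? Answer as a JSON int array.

B: 4·1+1·7+5·1+5·0 = 16 | 5·0+4·4 = 16
D: 4·0+1·3+5·4+5·5 = 48 | 5·8+4·2 = 48
M: 4·0+1·5+5·6+5·0 = 35 | 5·7+4·0 = 35
T: 4·0+1·4+5·8+5·0 = 44 | 5·8+4·1 = 44
Z: 4·0+1·5+5·0+5·8 = 45 | 5·5+4·5 = 45
gcd(4,1,5,5,5,4) = 1

Coefficients: [4, 1, 5, 5, 5, 4]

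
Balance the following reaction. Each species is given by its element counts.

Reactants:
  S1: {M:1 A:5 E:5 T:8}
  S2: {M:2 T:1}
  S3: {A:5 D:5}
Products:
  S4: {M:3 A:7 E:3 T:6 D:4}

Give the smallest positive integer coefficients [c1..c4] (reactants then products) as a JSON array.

M: 3·1+6·2+4·0 = 15 | 5·3 = 15
A: 3·5+6·0+4·5 = 35 | 5·7 = 35
E: 3·5+6·0+4·0 = 15 | 5·3 = 15
T: 3·8+6·1+4·0 = 30 | 5·6 = 30
D: 3·0+6·0+4·5 = 20 | 5·4 = 20
gcd(3,6,4,5) = 1

Coefficients: [3, 6, 4, 5]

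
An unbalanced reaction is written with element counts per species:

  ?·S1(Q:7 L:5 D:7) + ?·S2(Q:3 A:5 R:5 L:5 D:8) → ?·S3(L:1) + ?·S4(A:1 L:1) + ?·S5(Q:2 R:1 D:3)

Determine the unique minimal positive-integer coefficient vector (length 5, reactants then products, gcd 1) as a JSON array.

Q: 1·7+1·3 = 10 | 5·0+5·0+5·2 = 10
A: 1·0+1·5 = 5 | 5·0+5·1+5·0 = 5
R: 1·0+1·5 = 5 | 5·0+5·0+5·1 = 5
L: 1·5+1·5 = 10 | 5·1+5·1+5·0 = 10
D: 1·7+1·8 = 15 | 5·0+5·0+5·3 = 15
gcd(1,1,5,5,5) = 1

Coefficients: [1, 1, 5, 5, 5]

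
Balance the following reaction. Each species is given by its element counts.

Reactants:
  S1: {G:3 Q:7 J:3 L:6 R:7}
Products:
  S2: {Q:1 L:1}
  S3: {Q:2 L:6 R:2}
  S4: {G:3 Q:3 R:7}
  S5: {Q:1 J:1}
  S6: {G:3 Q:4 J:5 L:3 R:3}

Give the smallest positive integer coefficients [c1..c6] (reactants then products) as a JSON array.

G: 3·3 = 9 | 3·0+2·0+2·3+4·0+1·3 = 9
Q: 3·7 = 21 | 3·1+2·2+2·3+4·1+1·4 = 21
J: 3·3 = 9 | 3·0+2·0+2·0+4·1+1·5 = 9
L: 3·6 = 18 | 3·1+2·6+2·0+4·0+1·3 = 18
R: 3·7 = 21 | 3·0+2·2+2·7+4·0+1·3 = 21
gcd(3,3,2,2,4,1) = 1

Coefficients: [3, 3, 2, 2, 4, 1]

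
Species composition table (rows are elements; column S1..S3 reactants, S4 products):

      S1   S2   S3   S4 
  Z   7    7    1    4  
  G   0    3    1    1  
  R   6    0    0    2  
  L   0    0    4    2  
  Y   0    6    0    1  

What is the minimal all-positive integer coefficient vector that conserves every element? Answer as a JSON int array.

Coefficients: [2, 1, 3, 6]

Z: 2·7+1·7+3·1 = 24 | 6·4 = 24
G: 2·0+1·3+3·1 = 6 | 6·1 = 6
R: 2·6+1·0+3·0 = 12 | 6·2 = 12
L: 2·0+1·0+3·4 = 12 | 6·2 = 12
Y: 2·0+1·6+3·0 = 6 | 6·1 = 6
gcd(2,1,3,6) = 1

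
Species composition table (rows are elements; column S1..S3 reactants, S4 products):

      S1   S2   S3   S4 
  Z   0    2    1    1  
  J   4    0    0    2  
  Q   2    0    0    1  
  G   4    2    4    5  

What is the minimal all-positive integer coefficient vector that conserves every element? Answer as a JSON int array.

Z: 3·0+1·2+4·1 = 6 | 6·1 = 6
J: 3·4+1·0+4·0 = 12 | 6·2 = 12
Q: 3·2+1·0+4·0 = 6 | 6·1 = 6
G: 3·4+1·2+4·4 = 30 | 6·5 = 30
gcd(3,1,4,6) = 1

Coefficients: [3, 1, 4, 6]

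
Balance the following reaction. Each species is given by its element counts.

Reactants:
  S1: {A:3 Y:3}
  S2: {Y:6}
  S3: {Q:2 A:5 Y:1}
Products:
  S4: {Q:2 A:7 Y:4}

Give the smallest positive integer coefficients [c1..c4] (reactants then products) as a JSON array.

Coefficients: [4, 1, 6, 6]

Q: 4·0+1·0+6·2 = 12 | 6·2 = 12
A: 4·3+1·0+6·5 = 42 | 6·7 = 42
Y: 4·3+1·6+6·1 = 24 | 6·4 = 24
gcd(4,1,6,6) = 1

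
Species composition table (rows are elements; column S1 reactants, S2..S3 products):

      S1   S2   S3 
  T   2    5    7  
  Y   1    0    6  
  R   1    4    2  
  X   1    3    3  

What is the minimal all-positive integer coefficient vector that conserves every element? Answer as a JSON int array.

T: 6·2 = 12 | 1·5+1·7 = 12
Y: 6·1 = 6 | 1·0+1·6 = 6
R: 6·1 = 6 | 1·4+1·2 = 6
X: 6·1 = 6 | 1·3+1·3 = 6
gcd(6,1,1) = 1

Coefficients: [6, 1, 1]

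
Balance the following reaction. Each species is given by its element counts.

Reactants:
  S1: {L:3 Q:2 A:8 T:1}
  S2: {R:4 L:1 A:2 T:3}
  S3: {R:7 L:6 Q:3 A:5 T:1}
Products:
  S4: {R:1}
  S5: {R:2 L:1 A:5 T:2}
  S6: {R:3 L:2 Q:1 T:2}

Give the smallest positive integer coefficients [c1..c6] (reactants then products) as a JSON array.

Coefficients: [1, 6, 1, 6, 5, 5]

R: 1·0+6·4+1·7 = 31 | 6·1+5·2+5·3 = 31
L: 1·3+6·1+1·6 = 15 | 6·0+5·1+5·2 = 15
Q: 1·2+6·0+1·3 = 5 | 6·0+5·0+5·1 = 5
A: 1·8+6·2+1·5 = 25 | 6·0+5·5+5·0 = 25
T: 1·1+6·3+1·1 = 20 | 6·0+5·2+5·2 = 20
gcd(1,6,1,6,5,5) = 1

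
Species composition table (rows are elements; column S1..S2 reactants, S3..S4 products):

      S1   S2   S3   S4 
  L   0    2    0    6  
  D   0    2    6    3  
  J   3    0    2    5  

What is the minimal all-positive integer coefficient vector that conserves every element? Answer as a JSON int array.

L: 4·0+6·2 = 12 | 1·0+2·6 = 12
D: 4·0+6·2 = 12 | 1·6+2·3 = 12
J: 4·3+6·0 = 12 | 1·2+2·5 = 12
gcd(4,6,1,2) = 1

Coefficients: [4, 6, 1, 2]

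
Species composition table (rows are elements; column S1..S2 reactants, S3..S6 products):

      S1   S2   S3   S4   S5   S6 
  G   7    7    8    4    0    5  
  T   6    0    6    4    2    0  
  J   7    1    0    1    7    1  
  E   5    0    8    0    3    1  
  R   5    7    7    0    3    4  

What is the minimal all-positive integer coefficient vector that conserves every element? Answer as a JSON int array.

Coefficients: [5, 2, 1, 4, 4, 5]

G: 5·7+2·7 = 49 | 1·8+4·4+4·0+5·5 = 49
T: 5·6+2·0 = 30 | 1·6+4·4+4·2+5·0 = 30
J: 5·7+2·1 = 37 | 1·0+4·1+4·7+5·1 = 37
E: 5·5+2·0 = 25 | 1·8+4·0+4·3+5·1 = 25
R: 5·5+2·7 = 39 | 1·7+4·0+4·3+5·4 = 39
gcd(5,2,1,4,4,5) = 1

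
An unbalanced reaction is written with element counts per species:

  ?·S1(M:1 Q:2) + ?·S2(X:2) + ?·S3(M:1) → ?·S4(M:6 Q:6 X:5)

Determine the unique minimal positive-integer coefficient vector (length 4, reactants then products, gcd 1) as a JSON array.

M: 6·1+5·0+6·1 = 12 | 2·6 = 12
Q: 6·2+5·0+6·0 = 12 | 2·6 = 12
X: 6·0+5·2+6·0 = 10 | 2·5 = 10
gcd(6,5,6,2) = 1

Coefficients: [6, 5, 6, 2]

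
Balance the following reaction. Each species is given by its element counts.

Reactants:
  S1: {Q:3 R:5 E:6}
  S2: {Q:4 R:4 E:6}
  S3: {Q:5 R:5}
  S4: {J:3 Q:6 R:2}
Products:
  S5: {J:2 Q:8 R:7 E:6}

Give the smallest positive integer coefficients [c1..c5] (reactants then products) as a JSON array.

J: 5·0+1·0+1·0+4·3 = 12 | 6·2 = 12
Q: 5·3+1·4+1·5+4·6 = 48 | 6·8 = 48
R: 5·5+1·4+1·5+4·2 = 42 | 6·7 = 42
E: 5·6+1·6+1·0+4·0 = 36 | 6·6 = 36
gcd(5,1,1,4,6) = 1

Coefficients: [5, 1, 1, 4, 6]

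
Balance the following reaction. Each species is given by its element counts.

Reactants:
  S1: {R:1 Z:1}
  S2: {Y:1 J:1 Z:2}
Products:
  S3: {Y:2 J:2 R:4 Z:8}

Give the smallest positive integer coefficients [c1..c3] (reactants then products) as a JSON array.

Y: 4·0+2·1 = 2 | 1·2 = 2
J: 4·0+2·1 = 2 | 1·2 = 2
R: 4·1+2·0 = 4 | 1·4 = 4
Z: 4·1+2·2 = 8 | 1·8 = 8
gcd(4,2,1) = 1

Coefficients: [4, 2, 1]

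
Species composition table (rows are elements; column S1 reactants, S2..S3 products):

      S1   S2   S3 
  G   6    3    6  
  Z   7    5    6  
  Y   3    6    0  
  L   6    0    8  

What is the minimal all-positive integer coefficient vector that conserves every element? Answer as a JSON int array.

Coefficients: [4, 2, 3]

G: 4·6 = 24 | 2·3+3·6 = 24
Z: 4·7 = 28 | 2·5+3·6 = 28
Y: 4·3 = 12 | 2·6+3·0 = 12
L: 4·6 = 24 | 2·0+3·8 = 24
gcd(4,2,3) = 1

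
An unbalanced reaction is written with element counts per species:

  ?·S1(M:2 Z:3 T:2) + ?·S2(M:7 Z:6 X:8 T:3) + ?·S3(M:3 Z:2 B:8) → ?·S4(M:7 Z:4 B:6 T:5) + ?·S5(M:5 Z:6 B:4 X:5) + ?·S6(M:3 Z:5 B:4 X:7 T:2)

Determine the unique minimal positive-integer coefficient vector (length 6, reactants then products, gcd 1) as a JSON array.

M: 5·2+4·7+6·3 = 56 | 4·7+5·5+1·3 = 56
Z: 5·3+4·6+6·2 = 51 | 4·4+5·6+1·5 = 51
B: 5·0+4·0+6·8 = 48 | 4·6+5·4+1·4 = 48
X: 5·0+4·8+6·0 = 32 | 4·0+5·5+1·7 = 32
T: 5·2+4·3+6·0 = 22 | 4·5+5·0+1·2 = 22
gcd(5,4,6,4,5,1) = 1

Coefficients: [5, 4, 6, 4, 5, 1]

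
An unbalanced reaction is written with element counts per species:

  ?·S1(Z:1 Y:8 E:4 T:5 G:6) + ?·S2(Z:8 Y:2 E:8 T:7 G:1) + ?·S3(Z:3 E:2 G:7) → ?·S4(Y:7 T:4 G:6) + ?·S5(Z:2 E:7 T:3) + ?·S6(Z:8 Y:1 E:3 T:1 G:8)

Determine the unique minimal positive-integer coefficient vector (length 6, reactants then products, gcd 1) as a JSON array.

Z: 5·1+3·8+5·3 = 44 | 6·0+6·2+4·8 = 44
Y: 5·8+3·2+5·0 = 46 | 6·7+6·0+4·1 = 46
E: 5·4+3·8+5·2 = 54 | 6·0+6·7+4·3 = 54
T: 5·5+3·7+5·0 = 46 | 6·4+6·3+4·1 = 46
G: 5·6+3·1+5·7 = 68 | 6·6+6·0+4·8 = 68
gcd(5,3,5,6,6,4) = 1

Coefficients: [5, 3, 5, 6, 6, 4]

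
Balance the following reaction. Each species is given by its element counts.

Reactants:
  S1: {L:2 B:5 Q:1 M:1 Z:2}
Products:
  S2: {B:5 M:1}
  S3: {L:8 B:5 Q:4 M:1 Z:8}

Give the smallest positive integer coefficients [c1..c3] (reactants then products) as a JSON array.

L: 4·2 = 8 | 3·0+1·8 = 8
B: 4·5 = 20 | 3·5+1·5 = 20
Q: 4·1 = 4 | 3·0+1·4 = 4
M: 4·1 = 4 | 3·1+1·1 = 4
Z: 4·2 = 8 | 3·0+1·8 = 8
gcd(4,3,1) = 1

Coefficients: [4, 3, 1]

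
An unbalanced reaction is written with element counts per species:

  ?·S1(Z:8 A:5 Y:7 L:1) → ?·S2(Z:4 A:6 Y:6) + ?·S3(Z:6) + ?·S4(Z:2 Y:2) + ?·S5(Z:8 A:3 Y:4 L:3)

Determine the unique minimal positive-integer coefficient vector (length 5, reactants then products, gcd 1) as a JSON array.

Coefficients: [6, 4, 1, 5, 2]

Z: 6·8 = 48 | 4·4+1·6+5·2+2·8 = 48
A: 6·5 = 30 | 4·6+1·0+5·0+2·3 = 30
Y: 6·7 = 42 | 4·6+1·0+5·2+2·4 = 42
L: 6·1 = 6 | 4·0+1·0+5·0+2·3 = 6
gcd(6,4,1,5,2) = 1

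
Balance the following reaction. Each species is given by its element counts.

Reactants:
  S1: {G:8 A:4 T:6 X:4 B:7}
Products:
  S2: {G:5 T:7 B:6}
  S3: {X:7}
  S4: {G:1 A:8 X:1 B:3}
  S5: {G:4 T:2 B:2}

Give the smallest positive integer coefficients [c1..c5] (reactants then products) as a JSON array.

Coefficients: [4, 2, 2, 2, 5]

G: 4·8 = 32 | 2·5+2·0+2·1+5·4 = 32
A: 4·4 = 16 | 2·0+2·0+2·8+5·0 = 16
T: 4·6 = 24 | 2·7+2·0+2·0+5·2 = 24
X: 4·4 = 16 | 2·0+2·7+2·1+5·0 = 16
B: 4·7 = 28 | 2·6+2·0+2·3+5·2 = 28
gcd(4,2,2,2,5) = 1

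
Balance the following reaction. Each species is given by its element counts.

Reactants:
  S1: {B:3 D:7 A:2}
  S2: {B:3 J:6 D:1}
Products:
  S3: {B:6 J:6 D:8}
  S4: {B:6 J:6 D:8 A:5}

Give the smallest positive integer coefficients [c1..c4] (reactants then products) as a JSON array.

B: 5·3+5·3 = 30 | 3·6+2·6 = 30
J: 5·0+5·6 = 30 | 3·6+2·6 = 30
D: 5·7+5·1 = 40 | 3·8+2·8 = 40
A: 5·2+5·0 = 10 | 3·0+2·5 = 10
gcd(5,5,3,2) = 1

Coefficients: [5, 5, 3, 2]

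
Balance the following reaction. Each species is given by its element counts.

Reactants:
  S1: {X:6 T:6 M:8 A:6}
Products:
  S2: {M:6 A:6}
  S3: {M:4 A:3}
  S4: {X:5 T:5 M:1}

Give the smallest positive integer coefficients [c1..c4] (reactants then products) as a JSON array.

X: 5·6 = 30 | 3·0+4·0+6·5 = 30
T: 5·6 = 30 | 3·0+4·0+6·5 = 30
M: 5·8 = 40 | 3·6+4·4+6·1 = 40
A: 5·6 = 30 | 3·6+4·3+6·0 = 30
gcd(5,3,4,6) = 1

Coefficients: [5, 3, 4, 6]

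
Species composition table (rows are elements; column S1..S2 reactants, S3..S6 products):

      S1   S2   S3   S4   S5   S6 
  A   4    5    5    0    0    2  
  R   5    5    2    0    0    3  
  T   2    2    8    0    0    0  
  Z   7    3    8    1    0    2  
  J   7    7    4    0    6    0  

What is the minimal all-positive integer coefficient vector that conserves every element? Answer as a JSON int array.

A: 3·4+1·5 = 17 | 1·5+4·0+4·0+6·2 = 17
R: 3·5+1·5 = 20 | 1·2+4·0+4·0+6·3 = 20
T: 3·2+1·2 = 8 | 1·8+4·0+4·0+6·0 = 8
Z: 3·7+1·3 = 24 | 1·8+4·1+4·0+6·2 = 24
J: 3·7+1·7 = 28 | 1·4+4·0+4·6+6·0 = 28
gcd(3,1,1,4,4,6) = 1

Coefficients: [3, 1, 1, 4, 4, 6]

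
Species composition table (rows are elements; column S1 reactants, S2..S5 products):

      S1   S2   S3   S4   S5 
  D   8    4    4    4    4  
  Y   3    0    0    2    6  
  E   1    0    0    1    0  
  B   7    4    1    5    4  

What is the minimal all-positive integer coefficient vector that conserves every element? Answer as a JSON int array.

D: 6·8 = 48 | 1·4+4·4+6·4+1·4 = 48
Y: 6·3 = 18 | 1·0+4·0+6·2+1·6 = 18
E: 6·1 = 6 | 1·0+4·0+6·1+1·0 = 6
B: 6·7 = 42 | 1·4+4·1+6·5+1·4 = 42
gcd(6,1,4,6,1) = 1

Coefficients: [6, 1, 4, 6, 1]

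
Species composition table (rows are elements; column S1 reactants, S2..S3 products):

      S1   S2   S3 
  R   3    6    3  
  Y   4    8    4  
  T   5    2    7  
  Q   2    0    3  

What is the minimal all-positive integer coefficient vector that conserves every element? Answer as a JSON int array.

R: 6·3 = 18 | 1·6+4·3 = 18
Y: 6·4 = 24 | 1·8+4·4 = 24
T: 6·5 = 30 | 1·2+4·7 = 30
Q: 6·2 = 12 | 1·0+4·3 = 12
gcd(6,1,4) = 1

Coefficients: [6, 1, 4]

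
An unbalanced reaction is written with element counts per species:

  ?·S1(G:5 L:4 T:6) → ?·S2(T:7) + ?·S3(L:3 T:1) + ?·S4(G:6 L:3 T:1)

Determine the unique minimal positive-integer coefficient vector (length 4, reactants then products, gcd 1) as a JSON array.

Coefficients: [6, 4, 3, 5]

G: 6·5 = 30 | 4·0+3·0+5·6 = 30
L: 6·4 = 24 | 4·0+3·3+5·3 = 24
T: 6·6 = 36 | 4·7+3·1+5·1 = 36
gcd(6,4,3,5) = 1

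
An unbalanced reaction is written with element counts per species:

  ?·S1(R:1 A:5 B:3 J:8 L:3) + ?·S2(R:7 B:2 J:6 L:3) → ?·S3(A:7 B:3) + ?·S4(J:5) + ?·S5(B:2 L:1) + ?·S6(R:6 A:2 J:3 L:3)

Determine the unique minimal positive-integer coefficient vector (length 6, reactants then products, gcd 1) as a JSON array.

R: 3·1+3·7 = 24 | 1·0+6·0+6·0+4·6 = 24
A: 3·5+3·0 = 15 | 1·7+6·0+6·0+4·2 = 15
B: 3·3+3·2 = 15 | 1·3+6·0+6·2+4·0 = 15
J: 3·8+3·6 = 42 | 1·0+6·5+6·0+4·3 = 42
L: 3·3+3·3 = 18 | 1·0+6·0+6·1+4·3 = 18
gcd(3,3,1,6,6,4) = 1

Coefficients: [3, 3, 1, 6, 6, 4]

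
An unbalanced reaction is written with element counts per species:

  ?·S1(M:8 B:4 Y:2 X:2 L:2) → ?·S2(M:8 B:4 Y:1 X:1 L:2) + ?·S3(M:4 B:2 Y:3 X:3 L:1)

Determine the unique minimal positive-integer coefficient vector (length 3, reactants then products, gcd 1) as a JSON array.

Coefficients: [5, 4, 2]

M: 5·8 = 40 | 4·8+2·4 = 40
B: 5·4 = 20 | 4·4+2·2 = 20
Y: 5·2 = 10 | 4·1+2·3 = 10
X: 5·2 = 10 | 4·1+2·3 = 10
L: 5·2 = 10 | 4·2+2·1 = 10
gcd(5,4,2) = 1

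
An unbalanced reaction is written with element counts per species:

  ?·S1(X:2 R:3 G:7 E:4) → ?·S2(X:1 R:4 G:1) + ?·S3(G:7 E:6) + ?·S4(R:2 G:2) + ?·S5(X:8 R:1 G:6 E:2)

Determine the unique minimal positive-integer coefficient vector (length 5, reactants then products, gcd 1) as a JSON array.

Coefficients: [5, 2, 3, 3, 1]

X: 5·2 = 10 | 2·1+3·0+3·0+1·8 = 10
R: 5·3 = 15 | 2·4+3·0+3·2+1·1 = 15
G: 5·7 = 35 | 2·1+3·7+3·2+1·6 = 35
E: 5·4 = 20 | 2·0+3·6+3·0+1·2 = 20
gcd(5,2,3,3,1) = 1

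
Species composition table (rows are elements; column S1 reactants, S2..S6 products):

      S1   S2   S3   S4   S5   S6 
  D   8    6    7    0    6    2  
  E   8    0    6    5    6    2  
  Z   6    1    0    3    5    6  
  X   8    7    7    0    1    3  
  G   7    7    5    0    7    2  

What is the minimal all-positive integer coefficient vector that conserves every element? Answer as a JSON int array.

D: 6·8 = 48 | 1·6+4·7+2·0+1·6+4·2 = 48
E: 6·8 = 48 | 1·0+4·6+2·5+1·6+4·2 = 48
Z: 6·6 = 36 | 1·1+4·0+2·3+1·5+4·6 = 36
X: 6·8 = 48 | 1·7+4·7+2·0+1·1+4·3 = 48
G: 6·7 = 42 | 1·7+4·5+2·0+1·7+4·2 = 42
gcd(6,1,4,2,1,4) = 1

Coefficients: [6, 1, 4, 2, 1, 4]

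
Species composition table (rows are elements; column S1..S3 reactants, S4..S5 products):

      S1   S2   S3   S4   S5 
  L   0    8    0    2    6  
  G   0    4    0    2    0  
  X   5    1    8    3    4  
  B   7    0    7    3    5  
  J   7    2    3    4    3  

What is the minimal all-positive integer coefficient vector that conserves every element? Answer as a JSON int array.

Coefficients: [3, 3, 1, 6, 2]

L: 3·0+3·8+1·0 = 24 | 6·2+2·6 = 24
G: 3·0+3·4+1·0 = 12 | 6·2+2·0 = 12
X: 3·5+3·1+1·8 = 26 | 6·3+2·4 = 26
B: 3·7+3·0+1·7 = 28 | 6·3+2·5 = 28
J: 3·7+3·2+1·3 = 30 | 6·4+2·3 = 30
gcd(3,3,1,6,2) = 1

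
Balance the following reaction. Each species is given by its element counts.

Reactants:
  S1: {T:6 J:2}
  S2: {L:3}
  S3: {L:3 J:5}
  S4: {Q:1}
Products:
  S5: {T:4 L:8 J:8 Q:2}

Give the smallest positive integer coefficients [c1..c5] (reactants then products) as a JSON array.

T: 2·6+4·0+4·0+6·0 = 12 | 3·4 = 12
L: 2·0+4·3+4·3+6·0 = 24 | 3·8 = 24
J: 2·2+4·0+4·5+6·0 = 24 | 3·8 = 24
Q: 2·0+4·0+4·0+6·1 = 6 | 3·2 = 6
gcd(2,4,4,6,3) = 1

Coefficients: [2, 4, 4, 6, 3]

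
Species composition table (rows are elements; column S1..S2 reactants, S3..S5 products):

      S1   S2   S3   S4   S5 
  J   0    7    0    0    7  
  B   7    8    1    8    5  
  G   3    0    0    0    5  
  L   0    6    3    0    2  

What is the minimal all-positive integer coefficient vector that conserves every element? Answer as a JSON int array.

Coefficients: [5, 3, 4, 5, 3]

J: 5·0+3·7 = 21 | 4·0+5·0+3·7 = 21
B: 5·7+3·8 = 59 | 4·1+5·8+3·5 = 59
G: 5·3+3·0 = 15 | 4·0+5·0+3·5 = 15
L: 5·0+3·6 = 18 | 4·3+5·0+3·2 = 18
gcd(5,3,4,5,3) = 1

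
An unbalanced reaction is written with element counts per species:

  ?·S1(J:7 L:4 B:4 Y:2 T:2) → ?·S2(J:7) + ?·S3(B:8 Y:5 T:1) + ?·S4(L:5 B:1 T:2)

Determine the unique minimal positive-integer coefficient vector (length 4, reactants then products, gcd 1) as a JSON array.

Coefficients: [5, 5, 2, 4]

J: 5·7 = 35 | 5·7+2·0+4·0 = 35
L: 5·4 = 20 | 5·0+2·0+4·5 = 20
B: 5·4 = 20 | 5·0+2·8+4·1 = 20
Y: 5·2 = 10 | 5·0+2·5+4·0 = 10
T: 5·2 = 10 | 5·0+2·1+4·2 = 10
gcd(5,5,2,4) = 1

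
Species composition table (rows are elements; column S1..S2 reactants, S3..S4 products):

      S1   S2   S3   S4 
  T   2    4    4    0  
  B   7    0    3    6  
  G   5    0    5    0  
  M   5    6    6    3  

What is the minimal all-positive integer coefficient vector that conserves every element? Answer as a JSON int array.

T: 6·2+3·4 = 24 | 6·4+4·0 = 24
B: 6·7+3·0 = 42 | 6·3+4·6 = 42
G: 6·5+3·0 = 30 | 6·5+4·0 = 30
M: 6·5+3·6 = 48 | 6·6+4·3 = 48
gcd(6,3,6,4) = 1

Coefficients: [6, 3, 6, 4]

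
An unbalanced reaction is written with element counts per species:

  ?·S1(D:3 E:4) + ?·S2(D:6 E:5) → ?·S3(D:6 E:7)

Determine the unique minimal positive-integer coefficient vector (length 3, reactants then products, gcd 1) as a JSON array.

D: 4·3+1·6 = 18 | 3·6 = 18
E: 4·4+1·5 = 21 | 3·7 = 21
gcd(4,1,3) = 1

Coefficients: [4, 1, 3]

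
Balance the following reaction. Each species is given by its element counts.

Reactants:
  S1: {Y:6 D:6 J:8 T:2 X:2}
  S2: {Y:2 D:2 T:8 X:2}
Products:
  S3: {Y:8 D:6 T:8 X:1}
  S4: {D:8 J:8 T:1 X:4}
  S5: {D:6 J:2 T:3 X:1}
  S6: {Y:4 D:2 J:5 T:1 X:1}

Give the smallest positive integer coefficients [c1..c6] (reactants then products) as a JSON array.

Coefficients: [5, 1, 1, 1, 1, 6]

Y: 5·6+1·2 = 32 | 1·8+1·0+1·0+6·4 = 32
D: 5·6+1·2 = 32 | 1·6+1·8+1·6+6·2 = 32
J: 5·8+1·0 = 40 | 1·0+1·8+1·2+6·5 = 40
T: 5·2+1·8 = 18 | 1·8+1·1+1·3+6·1 = 18
X: 5·2+1·2 = 12 | 1·1+1·4+1·1+6·1 = 12
gcd(5,1,1,1,1,6) = 1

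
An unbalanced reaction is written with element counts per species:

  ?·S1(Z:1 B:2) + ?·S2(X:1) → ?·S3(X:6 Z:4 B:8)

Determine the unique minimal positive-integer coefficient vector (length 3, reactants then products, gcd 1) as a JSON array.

Coefficients: [4, 6, 1]

X: 4·0+6·1 = 6 | 1·6 = 6
Z: 4·1+6·0 = 4 | 1·4 = 4
B: 4·2+6·0 = 8 | 1·8 = 8
gcd(4,6,1) = 1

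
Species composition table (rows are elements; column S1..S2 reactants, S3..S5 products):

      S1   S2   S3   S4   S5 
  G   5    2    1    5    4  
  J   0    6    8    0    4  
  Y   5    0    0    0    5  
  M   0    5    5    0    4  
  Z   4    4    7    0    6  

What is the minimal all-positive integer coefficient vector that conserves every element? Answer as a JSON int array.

Coefficients: [5, 6, 2, 3, 5]

G: 5·5+6·2 = 37 | 2·1+3·5+5·4 = 37
J: 5·0+6·6 = 36 | 2·8+3·0+5·4 = 36
Y: 5·5+6·0 = 25 | 2·0+3·0+5·5 = 25
M: 5·0+6·5 = 30 | 2·5+3·0+5·4 = 30
Z: 5·4+6·4 = 44 | 2·7+3·0+5·6 = 44
gcd(5,6,2,3,5) = 1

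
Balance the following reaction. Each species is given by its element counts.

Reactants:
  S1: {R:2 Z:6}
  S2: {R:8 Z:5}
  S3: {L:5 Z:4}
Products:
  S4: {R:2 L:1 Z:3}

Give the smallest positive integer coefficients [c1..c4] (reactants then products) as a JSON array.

R: 1·2+1·8+1·0 = 10 | 5·2 = 10
L: 1·0+1·0+1·5 = 5 | 5·1 = 5
Z: 1·6+1·5+1·4 = 15 | 5·3 = 15
gcd(1,1,1,5) = 1

Coefficients: [1, 1, 1, 5]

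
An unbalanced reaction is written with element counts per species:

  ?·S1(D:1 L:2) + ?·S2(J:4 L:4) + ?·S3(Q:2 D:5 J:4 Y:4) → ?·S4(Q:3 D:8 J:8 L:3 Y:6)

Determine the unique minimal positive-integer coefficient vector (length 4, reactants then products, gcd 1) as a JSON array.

Q: 1·0+1·0+3·2 = 6 | 2·3 = 6
D: 1·1+1·0+3·5 = 16 | 2·8 = 16
J: 1·0+1·4+3·4 = 16 | 2·8 = 16
L: 1·2+1·4+3·0 = 6 | 2·3 = 6
Y: 1·0+1·0+3·4 = 12 | 2·6 = 12
gcd(1,1,3,2) = 1

Coefficients: [1, 1, 3, 2]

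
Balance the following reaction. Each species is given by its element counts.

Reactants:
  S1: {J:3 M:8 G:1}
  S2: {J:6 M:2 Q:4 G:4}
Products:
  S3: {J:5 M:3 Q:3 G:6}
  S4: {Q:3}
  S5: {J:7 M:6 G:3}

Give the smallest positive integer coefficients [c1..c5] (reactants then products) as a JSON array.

Coefficients: [3, 6, 2, 6, 5]

J: 3·3+6·6 = 45 | 2·5+6·0+5·7 = 45
M: 3·8+6·2 = 36 | 2·3+6·0+5·6 = 36
Q: 3·0+6·4 = 24 | 2·3+6·3+5·0 = 24
G: 3·1+6·4 = 27 | 2·6+6·0+5·3 = 27
gcd(3,6,2,6,5) = 1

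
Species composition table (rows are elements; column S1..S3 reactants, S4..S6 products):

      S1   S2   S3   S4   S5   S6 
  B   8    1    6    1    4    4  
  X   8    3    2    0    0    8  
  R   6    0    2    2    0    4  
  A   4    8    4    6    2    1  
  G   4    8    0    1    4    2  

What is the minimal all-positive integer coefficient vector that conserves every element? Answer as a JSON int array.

Coefficients: [5, 2, 1, 4, 5, 6]

B: 5·8+2·1+1·6 = 48 | 4·1+5·4+6·4 = 48
X: 5·8+2·3+1·2 = 48 | 4·0+5·0+6·8 = 48
R: 5·6+2·0+1·2 = 32 | 4·2+5·0+6·4 = 32
A: 5·4+2·8+1·4 = 40 | 4·6+5·2+6·1 = 40
G: 5·4+2·8+1·0 = 36 | 4·1+5·4+6·2 = 36
gcd(5,2,1,4,5,6) = 1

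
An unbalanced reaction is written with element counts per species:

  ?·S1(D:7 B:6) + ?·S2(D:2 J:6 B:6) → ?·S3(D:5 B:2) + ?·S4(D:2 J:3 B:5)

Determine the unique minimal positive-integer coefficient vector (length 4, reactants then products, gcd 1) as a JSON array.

D: 1·7+1·2 = 9 | 1·5+2·2 = 9
J: 1·0+1·6 = 6 | 1·0+2·3 = 6
B: 1·6+1·6 = 12 | 1·2+2·5 = 12
gcd(1,1,1,2) = 1

Coefficients: [1, 1, 1, 2]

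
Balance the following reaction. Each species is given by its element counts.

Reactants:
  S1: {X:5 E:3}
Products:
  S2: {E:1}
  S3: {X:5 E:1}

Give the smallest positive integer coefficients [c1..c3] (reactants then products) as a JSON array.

Coefficients: [1, 2, 1]

X: 1·5 = 5 | 2·0+1·5 = 5
E: 1·3 = 3 | 2·1+1·1 = 3
gcd(1,2,1) = 1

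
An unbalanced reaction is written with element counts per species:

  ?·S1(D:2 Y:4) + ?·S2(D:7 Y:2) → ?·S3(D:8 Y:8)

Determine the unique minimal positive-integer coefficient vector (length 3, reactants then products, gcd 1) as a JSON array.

Coefficients: [5, 2, 3]

D: 5·2+2·7 = 24 | 3·8 = 24
Y: 5·4+2·2 = 24 | 3·8 = 24
gcd(5,2,3) = 1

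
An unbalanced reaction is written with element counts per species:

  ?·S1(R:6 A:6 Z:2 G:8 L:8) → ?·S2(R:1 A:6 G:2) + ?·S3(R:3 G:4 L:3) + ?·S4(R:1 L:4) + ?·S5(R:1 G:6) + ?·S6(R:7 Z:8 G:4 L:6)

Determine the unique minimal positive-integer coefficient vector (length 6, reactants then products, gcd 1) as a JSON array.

Coefficients: [4, 4, 2, 5, 2, 1]

R: 4·6 = 24 | 4·1+2·3+5·1+2·1+1·7 = 24
A: 4·6 = 24 | 4·6+2·0+5·0+2·0+1·0 = 24
Z: 4·2 = 8 | 4·0+2·0+5·0+2·0+1·8 = 8
G: 4·8 = 32 | 4·2+2·4+5·0+2·6+1·4 = 32
L: 4·8 = 32 | 4·0+2·3+5·4+2·0+1·6 = 32
gcd(4,4,2,5,2,1) = 1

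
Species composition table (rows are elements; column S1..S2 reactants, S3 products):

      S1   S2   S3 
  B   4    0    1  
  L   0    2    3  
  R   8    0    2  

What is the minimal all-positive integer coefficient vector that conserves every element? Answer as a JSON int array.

Coefficients: [1, 6, 4]

B: 1·4+6·0 = 4 | 4·1 = 4
L: 1·0+6·2 = 12 | 4·3 = 12
R: 1·8+6·0 = 8 | 4·2 = 8
gcd(1,6,4) = 1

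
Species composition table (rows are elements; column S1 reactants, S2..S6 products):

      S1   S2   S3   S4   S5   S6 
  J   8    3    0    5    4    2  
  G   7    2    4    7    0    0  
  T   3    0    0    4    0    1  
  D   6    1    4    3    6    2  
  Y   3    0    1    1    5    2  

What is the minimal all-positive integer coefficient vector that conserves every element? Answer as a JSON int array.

J: 5·8 = 40 | 5·3+1·0+3·5+1·4+3·2 = 40
G: 5·7 = 35 | 5·2+1·4+3·7+1·0+3·0 = 35
T: 5·3 = 15 | 5·0+1·0+3·4+1·0+3·1 = 15
D: 5·6 = 30 | 5·1+1·4+3·3+1·6+3·2 = 30
Y: 5·3 = 15 | 5·0+1·1+3·1+1·5+3·2 = 15
gcd(5,5,1,3,1,3) = 1

Coefficients: [5, 5, 1, 3, 1, 3]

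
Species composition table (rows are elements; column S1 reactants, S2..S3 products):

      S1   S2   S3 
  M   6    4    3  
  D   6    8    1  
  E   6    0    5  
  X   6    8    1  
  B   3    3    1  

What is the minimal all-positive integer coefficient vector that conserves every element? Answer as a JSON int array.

Coefficients: [5, 3, 6]

M: 5·6 = 30 | 3·4+6·3 = 30
D: 5·6 = 30 | 3·8+6·1 = 30
E: 5·6 = 30 | 3·0+6·5 = 30
X: 5·6 = 30 | 3·8+6·1 = 30
B: 5·3 = 15 | 3·3+6·1 = 15
gcd(5,3,6) = 1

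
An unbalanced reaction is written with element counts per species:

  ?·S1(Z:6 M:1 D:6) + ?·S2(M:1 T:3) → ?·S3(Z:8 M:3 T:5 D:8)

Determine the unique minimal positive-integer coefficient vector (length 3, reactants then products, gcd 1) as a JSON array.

Coefficients: [4, 5, 3]

Z: 4·6+5·0 = 24 | 3·8 = 24
M: 4·1+5·1 = 9 | 3·3 = 9
T: 4·0+5·3 = 15 | 3·5 = 15
D: 4·6+5·0 = 24 | 3·8 = 24
gcd(4,5,3) = 1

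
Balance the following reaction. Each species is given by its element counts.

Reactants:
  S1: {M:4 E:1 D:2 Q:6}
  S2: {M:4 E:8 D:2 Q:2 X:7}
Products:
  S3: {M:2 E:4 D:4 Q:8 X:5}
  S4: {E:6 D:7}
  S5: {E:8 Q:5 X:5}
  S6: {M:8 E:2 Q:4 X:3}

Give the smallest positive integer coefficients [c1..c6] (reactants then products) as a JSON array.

M: 6·4+5·4 = 44 | 2·2+2·0+2·0+5·8 = 44
E: 6·1+5·8 = 46 | 2·4+2·6+2·8+5·2 = 46
D: 6·2+5·2 = 22 | 2·4+2·7+2·0+5·0 = 22
Q: 6·6+5·2 = 46 | 2·8+2·0+2·5+5·4 = 46
X: 6·0+5·7 = 35 | 2·5+2·0+2·5+5·3 = 35
gcd(6,5,2,2,2,5) = 1

Coefficients: [6, 5, 2, 2, 2, 5]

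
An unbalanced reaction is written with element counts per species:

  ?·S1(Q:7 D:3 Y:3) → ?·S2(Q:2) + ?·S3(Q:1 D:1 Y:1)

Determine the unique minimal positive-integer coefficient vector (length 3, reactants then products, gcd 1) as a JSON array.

Coefficients: [1, 2, 3]

Q: 1·7 = 7 | 2·2+3·1 = 7
D: 1·3 = 3 | 2·0+3·1 = 3
Y: 1·3 = 3 | 2·0+3·1 = 3
gcd(1,2,3) = 1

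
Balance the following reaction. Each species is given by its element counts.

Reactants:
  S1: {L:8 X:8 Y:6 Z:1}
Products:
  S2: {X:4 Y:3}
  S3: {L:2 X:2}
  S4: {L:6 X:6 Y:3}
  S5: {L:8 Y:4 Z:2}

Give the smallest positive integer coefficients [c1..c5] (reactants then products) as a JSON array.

Coefficients: [6, 6, 6, 2, 3]

L: 6·8 = 48 | 6·0+6·2+2·6+3·8 = 48
X: 6·8 = 48 | 6·4+6·2+2·6+3·0 = 48
Y: 6·6 = 36 | 6·3+6·0+2·3+3·4 = 36
Z: 6·1 = 6 | 6·0+6·0+2·0+3·2 = 6
gcd(6,6,6,2,3) = 1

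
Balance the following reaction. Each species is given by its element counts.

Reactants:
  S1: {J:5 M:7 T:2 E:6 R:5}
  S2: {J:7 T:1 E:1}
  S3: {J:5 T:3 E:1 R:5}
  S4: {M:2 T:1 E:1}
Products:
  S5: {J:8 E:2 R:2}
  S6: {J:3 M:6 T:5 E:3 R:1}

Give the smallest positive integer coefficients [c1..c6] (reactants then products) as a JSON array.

J: 2·5+6·7+1·5+2·0 = 57 | 6·8+3·3 = 57
M: 2·7+6·0+1·0+2·2 = 18 | 6·0+3·6 = 18
T: 2·2+6·1+1·3+2·1 = 15 | 6·0+3·5 = 15
E: 2·6+6·1+1·1+2·1 = 21 | 6·2+3·3 = 21
R: 2·5+6·0+1·5+2·0 = 15 | 6·2+3·1 = 15
gcd(2,6,1,2,6,3) = 1

Coefficients: [2, 6, 1, 2, 6, 3]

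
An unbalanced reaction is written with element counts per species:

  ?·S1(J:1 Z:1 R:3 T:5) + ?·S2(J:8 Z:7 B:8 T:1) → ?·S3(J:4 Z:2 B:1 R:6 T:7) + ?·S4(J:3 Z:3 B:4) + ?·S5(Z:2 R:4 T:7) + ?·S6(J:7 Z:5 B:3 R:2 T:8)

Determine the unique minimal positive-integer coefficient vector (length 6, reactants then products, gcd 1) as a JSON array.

Coefficients: [4, 2, 1, 3, 1, 1]

J: 4·1+2·8 = 20 | 1·4+3·3+1·0+1·7 = 20
Z: 4·1+2·7 = 18 | 1·2+3·3+1·2+1·5 = 18
B: 4·0+2·8 = 16 | 1·1+3·4+1·0+1·3 = 16
R: 4·3+2·0 = 12 | 1·6+3·0+1·4+1·2 = 12
T: 4·5+2·1 = 22 | 1·7+3·0+1·7+1·8 = 22
gcd(4,2,1,3,1,1) = 1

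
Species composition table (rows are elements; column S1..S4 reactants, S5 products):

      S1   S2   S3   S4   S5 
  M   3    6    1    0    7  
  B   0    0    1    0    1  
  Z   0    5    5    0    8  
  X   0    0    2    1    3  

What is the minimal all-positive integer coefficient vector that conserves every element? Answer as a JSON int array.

M: 4·3+3·6+5·1+5·0 = 35 | 5·7 = 35
B: 4·0+3·0+5·1+5·0 = 5 | 5·1 = 5
Z: 4·0+3·5+5·5+5·0 = 40 | 5·8 = 40
X: 4·0+3·0+5·2+5·1 = 15 | 5·3 = 15
gcd(4,3,5,5,5) = 1

Coefficients: [4, 3, 5, 5, 5]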